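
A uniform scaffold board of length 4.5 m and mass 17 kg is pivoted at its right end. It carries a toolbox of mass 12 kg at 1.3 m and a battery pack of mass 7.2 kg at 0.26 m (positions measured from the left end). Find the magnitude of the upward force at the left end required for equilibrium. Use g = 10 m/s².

Taking torques about the right end:
Beam weight: 17 × 10 = 170 N down at 2.25 m → arm 2.25 m, τ = 170 × 2.25 = 382.5 N·m counterclockwise.
Toolbox: 12 × 10 = 120 N down at 1.3 m → arm 3.2 m, τ = 120 × 3.2 = 384 N·m counterclockwise.
Battery pack: 7.2 × 10 = 72 N down at 0.26 m → arm 4.24 m, τ = 72 × 4.24 = 305.3 N·m counterclockwise.
Net moment of the loads = 1072 N·m counterclockwise.
The upward force F acts at the left end, arm 4.5 m, giving F × 4.5 clockwise.
For rotational equilibrium, F × 4.5 = 1072, so F = 1072 / 4.5 = 238 N.

F ≈ 238 N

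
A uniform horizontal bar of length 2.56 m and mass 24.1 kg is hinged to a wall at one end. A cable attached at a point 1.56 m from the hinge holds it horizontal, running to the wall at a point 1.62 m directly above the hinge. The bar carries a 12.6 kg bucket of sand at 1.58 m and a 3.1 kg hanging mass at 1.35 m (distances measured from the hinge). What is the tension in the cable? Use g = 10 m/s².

Take moments about the hinge.
Beam weight: 24.1 × 10 = 241 N down at 1.28 m → arm 1.28 m, τ = 241 × 1.28 = 308.5 N·m clockwise.
Bucket of sand: 12.6 × 10 = 126 N down at 1.58 m → arm 1.58 m, τ = 126 × 1.58 = 199.1 N·m clockwise.
Hanging mass: 3.1 × 10 = 31 N down at 1.35 m → arm 1.35 m, τ = 31 × 1.35 = 41.85 N·m clockwise.
Total clockwise load moment = 549.5 N·m.
The cable tension T acts at 1.56 m; only its component perpendicular to the bar, T sinθ, produces torque. sinθ = h/√(h²+d²) = 1.62/√(1.62²+1.56²) = 0.7203.
Setting net torque to zero: T × 1.56 × 0.7203 = 549.5 → T = 549.5 / 1.124 = 489 N.

T ≈ 489 N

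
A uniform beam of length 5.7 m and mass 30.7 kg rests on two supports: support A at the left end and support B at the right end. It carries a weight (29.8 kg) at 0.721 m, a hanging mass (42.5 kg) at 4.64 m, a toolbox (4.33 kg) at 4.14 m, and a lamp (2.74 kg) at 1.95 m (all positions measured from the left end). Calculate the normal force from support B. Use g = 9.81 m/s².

R_B ≈ 567 N

Choose support A as the axis so its reaction then has zero moment arm.
Beam weight: 30.7 × 9.81 = 301.2 N down at 2.85 m → arm 2.85 m, τ = 301.2 × 2.85 = 858.4 N·m clockwise.
Weight: 29.8 × 9.81 = 292.3 N down at 0.721 m → arm 0.721 m, τ = 292.3 × 0.721 = 210.7 N·m clockwise.
Hanging mass: 42.5 × 9.81 = 416.9 N down at 4.64 m → arm 4.64 m, τ = 416.9 × 4.64 = 1934 N·m clockwise.
Toolbox: 4.33 × 9.81 = 42.48 N down at 4.14 m → arm 4.14 m, τ = 42.48 × 4.14 = 175.9 N·m clockwise.
Lamp: 2.74 × 9.81 = 26.88 N down at 1.95 m → arm 1.95 m, τ = 26.88 × 1.95 = 52.42 N·m clockwise.
Net load moment about support A = 3231 N·m clockwise.
Reaction R at support B is upward at 5.7 m, arm 5.7 m → moment R × 5.7 counterclockwise.
Setting net torque to zero: R × 5.7 = 3231 → R = 567 N.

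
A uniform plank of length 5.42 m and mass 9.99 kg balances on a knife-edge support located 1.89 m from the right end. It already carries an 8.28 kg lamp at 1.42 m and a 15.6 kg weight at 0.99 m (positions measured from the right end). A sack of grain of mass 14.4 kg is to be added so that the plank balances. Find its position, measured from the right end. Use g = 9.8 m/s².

x ≈ 2.57 m from the right end

Take moments about the knife-edge support (at 1.89 m from the right end).
Beam weight: 9.99 × 9.8 = 97.9 N down at 2.71 m → arm 0.82 m, τ = 97.9 × 0.82 = 80.28 N·m counterclockwise.
Lamp: 8.28 × 9.8 = 81.14 N down at 1.42 m → arm 0.47 m, τ = 81.14 × 0.47 = 38.14 N·m clockwise.
Weight: 15.6 × 9.8 = 152.9 N down at 0.99 m → arm 0.9 m, τ = 152.9 × 0.9 = 137.6 N·m clockwise.
Net moment of existing loads = 95.46 N·m clockwise.
The sack of grain weighs 14.4 × 9.8 = 141.1 N and must supply an equal counterclockwise moment, so its lever arm about the knife-edge support is 95.46 / 141.1 = 0.677 m.
That puts it at 1.89 + 0.677 = 2.57 m from the right end.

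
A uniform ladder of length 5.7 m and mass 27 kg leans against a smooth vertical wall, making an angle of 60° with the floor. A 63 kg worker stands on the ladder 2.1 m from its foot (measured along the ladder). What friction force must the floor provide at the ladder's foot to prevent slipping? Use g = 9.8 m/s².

About the foot of the ladder:
Ladder weight 27×9.8 = 264.6 N acts at 2.85 m along the ladder; its horizontal arm is 2.85·cos60° = 1.425 m → τ = 377.1 N·m clockwise.
Worker: 63×9.8 = 617.4 N at 2.1 m → arm 1.05 m → τ = 648.3 N·m clockwise.
Wall normal N acts horizontally at the top; its moment arm is the height L sinθ = 5.7·sin60° = 4.936 m, counterclockwise.
Setting net torque to zero: N × 4.936 = 1025 → N = 208 N.
ΣFx = 0: friction at the foot balances the wall's push, so f = N_wall = 208 N.

f ≈ 208 N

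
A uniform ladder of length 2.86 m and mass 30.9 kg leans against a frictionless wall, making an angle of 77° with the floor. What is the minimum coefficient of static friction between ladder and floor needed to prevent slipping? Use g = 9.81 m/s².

μ_min ≈ 0.115

About the foot of the ladder:
Ladder weight 30.9×9.81 = 303.1 N acts at 1.43 m along the ladder; its horizontal arm is 1.43·cos77° = 0.3217 m → τ = 97.51 N·m clockwise.
Wall normal N acts horizontally at the top; its moment arm is the height L sinθ = 2.86·sin77° = 2.787 m, counterclockwise.
Setting net torque to zero: N × 2.787 = 97.51 → N = 34.99 N.
ΣFx = 0 ⇒ f = N_wall = 34.99 N. ΣFy = 0 ⇒ N_floor = 303.1 N.
μ_min = f / N_floor = 34.99 / 303.1 = 0.115.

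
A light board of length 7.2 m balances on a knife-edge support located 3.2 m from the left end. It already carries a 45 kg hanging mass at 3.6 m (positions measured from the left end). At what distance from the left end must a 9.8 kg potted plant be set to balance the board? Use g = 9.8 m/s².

x ≈ 1.36 m from the left end

About the knife-edge support (at 3.2 m from the left end):
Hanging mass: 45 × 9.8 = 441 N down at 3.6 m → arm 0.4 m, τ = 441 × 0.4 = 176.4 N·m clockwise.
Net moment of existing loads = 176.4 N·m clockwise.
The potted plant weighs 9.8 × 9.8 = 96.04 N and must supply an equal counterclockwise moment, so its lever arm about the knife-edge support is 176.4 / 96.04 = 1.84 m.
That puts it at 3.2 − 1.84 = 1.36 m from the left end.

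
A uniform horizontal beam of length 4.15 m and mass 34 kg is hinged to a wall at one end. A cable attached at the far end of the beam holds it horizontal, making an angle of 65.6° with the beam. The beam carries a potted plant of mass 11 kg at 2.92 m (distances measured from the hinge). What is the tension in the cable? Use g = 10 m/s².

T ≈ 272 N

Take moments about the hinge.
Beam weight: 34 × 10 = 340 N down at 2.075 m → arm 2.075 m, τ = 340 × 2.075 = 705.5 N·m clockwise.
Potted plant: 11 × 10 = 110 N down at 2.92 m → arm 2.92 m, τ = 110 × 2.92 = 321.2 N·m clockwise.
Total clockwise load moment = 1027 N·m.
The cable tension T acts at 4.15 m; only its component perpendicular to the beam, T sinθ, produces torque. sin 65.6° = 0.9107.
Στ = 0 ⇒ T × 4.15 × 0.9107 = 1027 ⇒ T = 1027 / 3.779 = 272 N.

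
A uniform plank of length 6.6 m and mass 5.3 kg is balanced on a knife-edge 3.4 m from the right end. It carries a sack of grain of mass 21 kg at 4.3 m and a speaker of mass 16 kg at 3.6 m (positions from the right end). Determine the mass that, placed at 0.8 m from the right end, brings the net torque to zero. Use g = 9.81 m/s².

Take moments about the knife-edge (at 3.4 m from the right end).
Beam weight: 5.3 × 9.81 = 51.99 N down at 3.3 m → arm 0.1 m, τ = 51.99 × 0.1 = 5.199 N·m clockwise.
Sack of grain: 21 × 9.81 = 206 N down at 4.3 m → arm 0.9 m, τ = 206 × 0.9 = 185.4 N·m counterclockwise.
Speaker: 16 × 9.81 = 157 N down at 3.6 m → arm 0.2 m, τ = 157 × 0.2 = 31.4 N·m counterclockwise.
Net moment of known loads = 211.6 N·m counterclockwise.
An unknown mass m at 0.8 m has arm 2.6 m; its moment is m·g·2.6 clockwise.
Στ = 0 ⇒ m × 9.81 × 2.6 = 211.6 ⇒ m = 211.6 / (9.81 × 2.6) = 8.3 kg.

m ≈ 8.3 kg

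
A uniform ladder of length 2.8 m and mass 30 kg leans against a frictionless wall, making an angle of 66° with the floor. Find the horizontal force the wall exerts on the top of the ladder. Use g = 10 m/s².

N_wall ≈ 66.8 N

Sum moments about the foot of the ladder (the floor normal and friction both act there and drop out).
Ladder weight 30×10 = 300 N acts at 1.4 m along the ladder; its horizontal arm is 1.4·cos66° = 0.5694 m → τ = 170.8 N·m clockwise.
Wall normal N acts horizontally at the top; its moment arm is the height L sinθ = 2.8·sin66° = 2.558 m, counterclockwise.
For rotational equilibrium, N × 2.558 = 170.8, so N = 66.8 N.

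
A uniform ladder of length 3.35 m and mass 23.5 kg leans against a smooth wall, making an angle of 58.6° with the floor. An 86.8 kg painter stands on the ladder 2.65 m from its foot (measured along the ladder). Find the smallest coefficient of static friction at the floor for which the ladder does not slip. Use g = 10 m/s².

Take moments about the foot of the ladder.
Ladder weight 23.5×10 = 235 N acts at 1.675 m along the ladder; its horizontal arm is 1.675·cos58.6° = 0.8727 m → τ = 205.1 N·m clockwise.
Painter: 86.8×10 = 868 N at 2.65 m → arm 1.381 m → τ = 1199 N·m clockwise.
Wall normal N acts horizontally at the top; its moment arm is the height L sinθ = 3.35·sin58.6° = 2.859 m, counterclockwise.
For rotational equilibrium, N × 2.859 = 1404, so N = 491.1 N.
ΣFx = 0 ⇒ f = N_wall = 491.1 N. ΣFy = 0 ⇒ N_floor = 1103 N.
μ_min = f / N_floor = 491.1 / 1103 = 0.445.

μ_min ≈ 0.445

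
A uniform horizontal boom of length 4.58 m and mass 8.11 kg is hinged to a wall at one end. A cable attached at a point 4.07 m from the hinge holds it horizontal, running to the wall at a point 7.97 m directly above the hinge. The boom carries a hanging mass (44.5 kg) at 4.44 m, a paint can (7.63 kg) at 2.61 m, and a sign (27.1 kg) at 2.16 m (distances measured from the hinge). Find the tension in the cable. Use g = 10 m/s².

Take moments about the hinge.
Beam weight: 8.11 × 10 = 81.1 N down at 2.29 m → arm 2.29 m, τ = 81.1 × 2.29 = 185.7 N·m clockwise.
Hanging mass: 44.5 × 10 = 445 N down at 4.44 m → arm 4.44 m, τ = 445 × 4.44 = 1976 N·m clockwise.
Paint can: 7.63 × 10 = 76.3 N down at 2.61 m → arm 2.61 m, τ = 76.3 × 2.61 = 199.1 N·m clockwise.
Sign: 27.1 × 10 = 271 N down at 2.16 m → arm 2.16 m, τ = 271 × 2.16 = 585.4 N·m clockwise.
Total clockwise load moment = 2946 N·m.
The cable tension T acts at 4.07 m; only its component perpendicular to the boom, T sinθ, produces torque. sinθ = h/√(h²+d²) = 7.97/√(7.97²+4.07²) = 0.8906.
For rotational equilibrium, T × 4.07 × 0.8906 = 2946, so T = 2946 / 3.625 = 813 N.

T ≈ 813 N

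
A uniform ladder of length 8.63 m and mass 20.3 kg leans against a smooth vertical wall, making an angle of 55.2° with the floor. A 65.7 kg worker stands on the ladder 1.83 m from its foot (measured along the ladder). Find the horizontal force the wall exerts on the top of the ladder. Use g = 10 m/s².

Taking torques about the foot of the ladder:
Ladder weight 20.3×10 = 203 N acts at 4.315 m along the ladder; its horizontal arm is 4.315·cos55.2° = 2.463 m → τ = 500 N·m clockwise.
Worker: 65.7×10 = 657 N at 1.83 m → arm 1.044 m → τ = 685.9 N·m clockwise.
Wall normal N acts horizontally at the top; its moment arm is the height L sinθ = 8.63·sin55.2° = 7.087 m, counterclockwise.
Στ = 0 ⇒ N × 7.087 = 1186 ⇒ N = 167 N.

N_wall ≈ 167 N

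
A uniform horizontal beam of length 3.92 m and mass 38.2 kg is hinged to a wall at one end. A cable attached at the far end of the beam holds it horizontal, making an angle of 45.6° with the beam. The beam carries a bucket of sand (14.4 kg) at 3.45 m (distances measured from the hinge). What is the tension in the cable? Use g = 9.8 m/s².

Taking torques about the hinge:
Beam weight: 38.2 × 9.8 = 374.4 N down at 1.96 m → arm 1.96 m, τ = 374.4 × 1.96 = 733.8 N·m clockwise.
Bucket of sand: 14.4 × 9.8 = 141.1 N down at 3.45 m → arm 3.45 m, τ = 141.1 × 3.45 = 486.8 N·m clockwise.
Total clockwise load moment = 1221 N·m.
The cable tension T acts at 3.92 m; only its component perpendicular to the beam, T sinθ, produces torque. sin 45.6° = 0.7145.
For rotational equilibrium, T × 3.92 × 0.7145 = 1221, so T = 1221 / 2.801 = 436 N.

T ≈ 436 N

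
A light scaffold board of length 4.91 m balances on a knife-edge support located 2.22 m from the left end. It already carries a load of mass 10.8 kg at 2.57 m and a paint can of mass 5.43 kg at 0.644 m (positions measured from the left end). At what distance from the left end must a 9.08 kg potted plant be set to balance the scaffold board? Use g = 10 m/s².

x ≈ 2.75 m from the left end

Sum moments about the knife-edge support (at 2.22 m from the left end) (the support reaction has zero arm there).
Load: 10.8 × 10 = 108 N down at 2.57 m → arm 0.35 m, τ = 108 × 0.35 = 37.8 N·m clockwise.
Paint can: 5.43 × 10 = 54.3 N down at 0.644 m → arm 1.576 m, τ = 54.3 × 1.576 = 85.58 N·m counterclockwise.
Net moment of existing loads = 47.78 N·m counterclockwise.
The potted plant weighs 9.08 × 10 = 90.8 N and must supply an equal clockwise moment, so its lever arm about the knife-edge support is 47.78 / 90.8 = 0.526 m.
That puts it at 2.22 + 0.526 = 2.75 m from the left end.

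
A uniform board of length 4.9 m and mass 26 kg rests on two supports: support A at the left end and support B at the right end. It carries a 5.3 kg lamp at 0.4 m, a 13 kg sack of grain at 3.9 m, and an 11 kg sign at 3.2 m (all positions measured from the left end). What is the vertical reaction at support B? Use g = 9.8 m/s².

About support A:
Beam weight: 26 × 9.8 = 254.8 N down at 2.45 m → arm 2.45 m, τ = 254.8 × 2.45 = 624.3 N·m clockwise.
Lamp: 5.3 × 9.8 = 51.94 N down at 0.4 m → arm 0.4 m, τ = 51.94 × 0.4 = 20.78 N·m clockwise.
Sack of grain: 13 × 9.8 = 127.4 N down at 3.9 m → arm 3.9 m, τ = 127.4 × 3.9 = 496.9 N·m clockwise.
Sign: 11 × 9.8 = 107.8 N down at 3.2 m → arm 3.2 m, τ = 107.8 × 3.2 = 345 N·m clockwise.
Net load moment about support A = 1487 N·m clockwise.
Reaction R at support B is upward at 4.9 m, arm 4.9 m → moment R × 4.9 counterclockwise.
Στ = 0 ⇒ R × 4.9 = 1487 ⇒ R = 303 N.

R_B ≈ 303 N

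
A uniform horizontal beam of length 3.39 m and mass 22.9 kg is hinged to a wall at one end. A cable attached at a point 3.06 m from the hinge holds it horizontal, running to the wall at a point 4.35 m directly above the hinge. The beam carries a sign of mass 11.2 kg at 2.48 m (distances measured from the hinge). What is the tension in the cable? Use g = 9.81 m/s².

Taking torques about the hinge:
Beam weight: 22.9 × 9.81 = 224.6 N down at 1.695 m → arm 1.695 m, τ = 224.6 × 1.695 = 380.7 N·m clockwise.
Sign: 11.2 × 9.81 = 109.9 N down at 2.48 m → arm 2.48 m, τ = 109.9 × 2.48 = 272.6 N·m clockwise.
Total clockwise load moment = 653.3 N·m.
The cable tension T acts at 3.06 m; only its component perpendicular to the beam, T sinθ, produces torque. sinθ = h/√(h²+d²) = 4.35/√(4.35²+3.06²) = 0.8179.
For rotational equilibrium, T × 3.06 × 0.8179 = 653.3, so T = 653.3 / 2.503 = 261 N.

T ≈ 261 N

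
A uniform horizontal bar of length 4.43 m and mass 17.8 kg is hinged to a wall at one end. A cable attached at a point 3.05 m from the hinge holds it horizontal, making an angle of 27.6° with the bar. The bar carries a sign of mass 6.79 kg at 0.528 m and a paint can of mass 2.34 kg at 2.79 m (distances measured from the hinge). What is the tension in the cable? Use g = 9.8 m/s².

T ≈ 344 N

Taking torques about the hinge:
Beam weight: 17.8 × 9.8 = 174.4 N down at 2.215 m → arm 2.215 m, τ = 174.4 × 2.215 = 386.3 N·m clockwise.
Sign: 6.79 × 9.8 = 66.54 N down at 0.528 m → arm 0.528 m, τ = 66.54 × 0.528 = 35.13 N·m clockwise.
Paint can: 2.34 × 9.8 = 22.93 N down at 2.79 m → arm 2.79 m, τ = 22.93 × 2.79 = 63.97 N·m clockwise.
Total clockwise load moment = 485.4 N·m.
The cable tension T acts at 3.05 m; only its component perpendicular to the bar, T sinθ, produces torque. sin 27.6° = 0.4633.
Setting net torque to zero: T × 3.05 × 0.4633 = 485.4 → T = 485.4 / 1.413 = 344 N.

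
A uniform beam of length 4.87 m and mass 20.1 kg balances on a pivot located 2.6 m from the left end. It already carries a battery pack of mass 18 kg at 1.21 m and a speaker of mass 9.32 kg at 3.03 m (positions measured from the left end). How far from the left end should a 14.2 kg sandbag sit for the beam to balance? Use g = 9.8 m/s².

Take moments about the pivot (at 2.6 m from the left end).
Beam weight: 20.1 × 9.8 = 197 N down at 2.435 m → arm 0.165 m, τ = 197 × 0.165 = 32.51 N·m counterclockwise.
Battery pack: 18 × 9.8 = 176.4 N down at 1.21 m → arm 1.39 m, τ = 176.4 × 1.39 = 245.2 N·m counterclockwise.
Speaker: 9.32 × 9.8 = 91.34 N down at 3.03 m → arm 0.43 m, τ = 91.34 × 0.43 = 39.28 N·m clockwise.
Net moment of existing loads = 238.4 N·m counterclockwise.
The sandbag weighs 14.2 × 9.8 = 139.2 N and must supply an equal clockwise moment, so its lever arm about the pivot is 238.4 / 139.2 = 1.71 m.
That puts it at 2.6 + 1.71 = 4.31 m from the left end.

x ≈ 4.31 m from the left end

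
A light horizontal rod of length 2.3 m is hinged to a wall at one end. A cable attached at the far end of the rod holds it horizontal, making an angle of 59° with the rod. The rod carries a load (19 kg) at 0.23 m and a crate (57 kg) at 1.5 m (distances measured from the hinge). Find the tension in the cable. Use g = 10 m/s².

T ≈ 456 N

About the hinge:
Load: 19 × 10 = 190 N down at 0.23 m → arm 0.23 m, τ = 190 × 0.23 = 43.7 N·m clockwise.
Crate: 57 × 10 = 570 N down at 1.5 m → arm 1.5 m, τ = 570 × 1.5 = 855 N·m clockwise.
Total clockwise load moment = 898.7 N·m.
The cable tension T acts at 2.3 m; only its component perpendicular to the rod, T sinθ, produces torque. sin 59° = 0.8572.
Setting net torque to zero: T × 2.3 × 0.8572 = 898.7 → T = 898.7 / 1.972 = 456 N.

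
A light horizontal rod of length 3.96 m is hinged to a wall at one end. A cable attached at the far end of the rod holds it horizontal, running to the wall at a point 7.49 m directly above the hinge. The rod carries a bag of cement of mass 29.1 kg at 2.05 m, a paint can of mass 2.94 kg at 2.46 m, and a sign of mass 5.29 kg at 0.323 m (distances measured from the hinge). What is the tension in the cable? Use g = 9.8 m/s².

Take moments about the hinge.
Bag of cement: 29.1 × 9.8 = 285.2 N down at 2.05 m → arm 2.05 m, τ = 285.2 × 2.05 = 584.7 N·m clockwise.
Paint can: 2.94 × 9.8 = 28.81 N down at 2.46 m → arm 2.46 m, τ = 28.81 × 2.46 = 70.87 N·m clockwise.
Sign: 5.29 × 9.8 = 51.84 N down at 0.323 m → arm 0.323 m, τ = 51.84 × 0.323 = 16.74 N·m clockwise.
Total clockwise load moment = 672.3 N·m.
The cable tension T acts at 3.96 m; only its component perpendicular to the rod, T sinθ, produces torque. sinθ = h/√(h²+d²) = 7.49/√(7.49²+3.96²) = 0.884.
Setting net torque to zero: T × 3.96 × 0.884 = 672.3 → T = 672.3 / 3.501 = 192 N.

T ≈ 192 N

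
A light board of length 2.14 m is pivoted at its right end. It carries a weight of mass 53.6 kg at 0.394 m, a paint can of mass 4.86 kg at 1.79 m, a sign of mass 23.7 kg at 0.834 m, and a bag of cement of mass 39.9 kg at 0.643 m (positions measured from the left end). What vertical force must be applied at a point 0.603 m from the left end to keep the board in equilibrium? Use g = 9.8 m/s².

Taking torques about the right end:
Weight: 53.6 × 9.8 = 525.3 N down at 0.394 m → arm 1.746 m, τ = 525.3 × 1.746 = 917.2 N·m counterclockwise.
Paint can: 4.86 × 9.8 = 47.63 N down at 1.79 m → arm 0.35 m, τ = 47.63 × 0.35 = 16.67 N·m counterclockwise.
Sign: 23.7 × 9.8 = 232.3 N down at 0.834 m → arm 1.306 m, τ = 232.3 × 1.306 = 303.4 N·m counterclockwise.
Bag of cement: 39.9 × 9.8 = 391 N down at 0.643 m → arm 1.497 m, τ = 391 × 1.497 = 585.3 N·m counterclockwise.
Net moment of the loads = 1823 N·m counterclockwise.
The upward force F acts at a point 0.603 m from the left end, arm 1.537 m, giving F × 1.537 clockwise.
Setting net torque to zero: F × 1.537 = 1823 → F = 1823 / 1.537 = 1190 N.

F ≈ 1190 N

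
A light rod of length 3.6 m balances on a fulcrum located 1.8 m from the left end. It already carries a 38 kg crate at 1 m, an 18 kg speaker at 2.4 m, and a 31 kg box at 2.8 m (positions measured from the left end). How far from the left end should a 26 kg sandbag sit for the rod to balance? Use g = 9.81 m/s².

x ≈ 1.36 m from the left end

About the fulcrum (at 1.8 m from the left end):
Crate: 38 × 9.81 = 372.8 N down at 1 m → arm 0.8 m, τ = 372.8 × 0.8 = 298.2 N·m counterclockwise.
Speaker: 18 × 9.81 = 176.6 N down at 2.4 m → arm 0.6 m, τ = 176.6 × 0.6 = 106 N·m clockwise.
Box: 31 × 9.81 = 304.1 N down at 2.8 m → arm 1 m, τ = 304.1 × 1 = 304.1 N·m clockwise.
Net moment of existing loads = 111.9 N·m clockwise.
The sandbag weighs 26 × 9.81 = 255.1 N and must supply an equal counterclockwise moment, so its lever arm about the fulcrum is 111.9 / 255.1 = 0.439 m.
That puts it at 1.8 − 0.439 = 1.36 m from the left end.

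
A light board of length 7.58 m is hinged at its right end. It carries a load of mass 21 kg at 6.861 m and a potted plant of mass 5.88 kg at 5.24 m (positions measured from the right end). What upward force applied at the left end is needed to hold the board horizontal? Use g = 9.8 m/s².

F ≈ 226 N

About the right end:
Load: 21 × 9.8 = 205.8 N down at 6.861 m → arm 6.861 m, τ = 205.8 × 6.861 = 1412 N·m counterclockwise.
Potted plant: 5.88 × 9.8 = 57.62 N down at 5.24 m → arm 5.24 m, τ = 57.62 × 5.24 = 301.9 N·m counterclockwise.
Net moment of the loads = 1714 N·m counterclockwise.
The upward force F acts at the left end, arm 7.58 m, giving F × 7.58 clockwise.
For rotational equilibrium, F × 7.58 = 1714, so F = 1714 / 7.58 = 226 N.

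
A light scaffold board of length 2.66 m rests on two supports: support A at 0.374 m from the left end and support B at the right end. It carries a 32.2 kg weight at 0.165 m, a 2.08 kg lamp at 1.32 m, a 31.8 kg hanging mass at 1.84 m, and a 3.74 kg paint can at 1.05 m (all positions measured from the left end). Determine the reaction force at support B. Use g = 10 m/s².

Take moments about support A.
Weight: 32.2 × 10 = 322 N down at 0.165 m → arm 0.209 m, τ = 322 × 0.209 = 67.3 N·m counterclockwise.
Lamp: 2.08 × 10 = 20.8 N down at 1.32 m → arm 0.946 m, τ = 20.8 × 0.946 = 19.68 N·m clockwise.
Hanging mass: 31.8 × 10 = 318 N down at 1.84 m → arm 1.466 m, τ = 318 × 1.466 = 466.2 N·m clockwise.
Paint can: 3.74 × 10 = 37.4 N down at 1.05 m → arm 0.676 m, τ = 37.4 × 0.676 = 25.28 N·m clockwise.
Net load moment about support A = 443.9 N·m clockwise.
Reaction R at support B is upward at 2.66 m, arm 2.286 m → moment R × 2.286 counterclockwise.
Στ = 0 ⇒ R × 2.286 = 443.9 ⇒ R = 194 N.

R_B ≈ 194 N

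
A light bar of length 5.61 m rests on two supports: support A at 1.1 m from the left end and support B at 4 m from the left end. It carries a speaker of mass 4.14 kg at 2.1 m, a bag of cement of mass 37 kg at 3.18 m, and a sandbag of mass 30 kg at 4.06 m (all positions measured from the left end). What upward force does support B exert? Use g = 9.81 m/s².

R_B ≈ 575 N

Taking torques about support A:
Speaker: 4.14 × 9.81 = 40.61 N down at 2.1 m → arm 1 m, τ = 40.61 × 1 = 40.61 N·m clockwise.
Bag of cement: 37 × 9.81 = 363 N down at 3.18 m → arm 2.08 m, τ = 363 × 2.08 = 755 N·m clockwise.
Sandbag: 30 × 9.81 = 294.3 N down at 4.06 m → arm 2.96 m, τ = 294.3 × 2.96 = 871.1 N·m clockwise.
Net load moment about support A = 1667 N·m clockwise.
Reaction R at support B is upward at 4 m, arm 2.9 m → moment R × 2.9 counterclockwise.
For rotational equilibrium, R × 2.9 = 1667, so R = 575 N.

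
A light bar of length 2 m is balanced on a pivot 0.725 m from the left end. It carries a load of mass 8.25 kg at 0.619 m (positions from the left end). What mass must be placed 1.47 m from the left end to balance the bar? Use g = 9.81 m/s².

About the pivot (at 0.725 m from the left end):
Load: 8.25 × 9.81 = 80.93 N down at 0.619 m → arm 0.106 m, τ = 80.93 × 0.106 = 8.579 N·m counterclockwise.
Net moment of known loads = 8.579 N·m counterclockwise.
An unknown mass m at 1.47 m has arm 0.745 m; its moment is m·g·0.745 clockwise.
For rotational equilibrium, m × 9.81 × 0.745 = 8.579, so m = 8.579 / (9.81 × 0.745) = 1.17 kg.

m ≈ 1.17 kg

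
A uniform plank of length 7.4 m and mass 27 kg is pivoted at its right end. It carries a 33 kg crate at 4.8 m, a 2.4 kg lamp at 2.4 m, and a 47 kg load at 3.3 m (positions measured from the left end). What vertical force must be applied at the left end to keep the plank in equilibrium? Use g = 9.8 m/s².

F ≈ 517 N

Sum moments about the right end (the unknown pivot reaction has zero arm there).
Beam weight: 27 × 9.8 = 264.6 N down at 3.7 m → arm 3.7 m, τ = 264.6 × 3.7 = 979 N·m counterclockwise.
Crate: 33 × 9.8 = 323.4 N down at 4.8 m → arm 2.6 m, τ = 323.4 × 2.6 = 840.8 N·m counterclockwise.
Lamp: 2.4 × 9.8 = 23.52 N down at 2.4 m → arm 5 m, τ = 23.52 × 5 = 117.6 N·m counterclockwise.
Load: 47 × 9.8 = 460.6 N down at 3.3 m → arm 4.1 m, τ = 460.6 × 4.1 = 1888 N·m counterclockwise.
Net moment of the loads = 3825 N·m counterclockwise.
The upward force F acts at the left end, arm 7.4 m, giving F × 7.4 clockwise.
Setting net torque to zero: F × 7.4 = 3825 → F = 3825 / 7.4 = 517 N.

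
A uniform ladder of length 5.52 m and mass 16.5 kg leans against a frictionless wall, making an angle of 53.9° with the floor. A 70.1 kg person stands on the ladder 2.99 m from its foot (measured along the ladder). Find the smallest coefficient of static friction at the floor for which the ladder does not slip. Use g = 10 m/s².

μ_min ≈ 0.389

About the foot of the ladder:
Ladder weight 16.5×10 = 165 N acts at 2.76 m along the ladder; its horizontal arm is 2.76·cos53.9° = 1.626 m → τ = 268.3 N·m clockwise.
Person: 70.1×10 = 701 N at 2.99 m → arm 1.762 m → τ = 1235 N·m clockwise.
Wall normal N acts horizontally at the top; its moment arm is the height L sinθ = 5.52·sin53.9° = 4.46 m, counterclockwise.
Balancing moments: N × 4.46 = 1503, giving N = 337 N.
ΣFx = 0 ⇒ f = N_wall = 337 N. ΣFy = 0 ⇒ N_floor = 866 N.
μ_min = f / N_floor = 337 / 866 = 0.389.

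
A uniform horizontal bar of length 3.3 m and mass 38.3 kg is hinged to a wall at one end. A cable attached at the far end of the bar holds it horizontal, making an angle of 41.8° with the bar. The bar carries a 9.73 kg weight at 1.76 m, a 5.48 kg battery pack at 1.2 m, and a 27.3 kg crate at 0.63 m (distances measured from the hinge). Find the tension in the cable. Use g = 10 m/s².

About the hinge:
Beam weight: 38.3 × 10 = 383 N down at 1.65 m → arm 1.65 m, τ = 383 × 1.65 = 631.9 N·m clockwise.
Weight: 9.73 × 10 = 97.3 N down at 1.76 m → arm 1.76 m, τ = 97.3 × 1.76 = 171.2 N·m clockwise.
Battery pack: 5.48 × 10 = 54.8 N down at 1.2 m → arm 1.2 m, τ = 54.8 × 1.2 = 65.76 N·m clockwise.
Crate: 27.3 × 10 = 273 N down at 0.63 m → arm 0.63 m, τ = 273 × 0.63 = 172 N·m clockwise.
Total clockwise load moment = 1041 N·m.
The cable tension T acts at 3.3 m; only its component perpendicular to the bar, T sinθ, produces torque. sin 41.8° = 0.6665.
Στ = 0 ⇒ T × 3.3 × 0.6665 = 1041 ⇒ T = 1041 / 2.199 = 473 N.

T ≈ 473 N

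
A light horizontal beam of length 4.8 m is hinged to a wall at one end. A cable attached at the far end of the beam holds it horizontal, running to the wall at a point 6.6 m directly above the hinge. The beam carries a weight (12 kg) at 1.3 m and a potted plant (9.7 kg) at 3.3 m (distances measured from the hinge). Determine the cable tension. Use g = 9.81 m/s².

Sum moments about the hinge (the unknown hinge reaction has zero arm there).
Weight: 12 × 9.81 = 117.7 N down at 1.3 m → arm 1.3 m, τ = 117.7 × 1.3 = 153 N·m clockwise.
Potted plant: 9.7 × 9.81 = 95.16 N down at 3.3 m → arm 3.3 m, τ = 95.16 × 3.3 = 314 N·m clockwise.
Total clockwise load moment = 467 N·m.
The cable tension T acts at 4.8 m; only its component perpendicular to the beam, T sinθ, produces torque. sinθ = h/√(h²+d²) = 6.6/√(6.6²+4.8²) = 0.8087.
Balancing moments: T × 4.8 × 0.8087 = 467, giving T = 467 / 3.882 = 120 N.

T ≈ 120 N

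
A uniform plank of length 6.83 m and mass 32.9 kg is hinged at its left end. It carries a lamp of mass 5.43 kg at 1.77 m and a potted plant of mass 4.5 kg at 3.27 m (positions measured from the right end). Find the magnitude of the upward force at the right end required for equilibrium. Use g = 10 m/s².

About the left end:
Beam weight: 32.9 × 10 = 329 N down at 3.415 m → arm 3.415 m, τ = 329 × 3.415 = 1124 N·m clockwise.
Lamp: 5.43 × 10 = 54.3 N down at 1.77 m → arm 5.06 m, τ = 54.3 × 5.06 = 274.8 N·m clockwise.
Potted plant: 4.5 × 10 = 45 N down at 3.27 m → arm 3.56 m, τ = 45 × 3.56 = 160.2 N·m clockwise.
Net moment of the loads = 1559 N·m clockwise.
The upward force F acts at the right end, arm 6.83 m, giving F × 6.83 counterclockwise.
Balancing moments: F × 6.83 = 1559, giving F = 1559 / 6.83 = 228 N.

F ≈ 228 N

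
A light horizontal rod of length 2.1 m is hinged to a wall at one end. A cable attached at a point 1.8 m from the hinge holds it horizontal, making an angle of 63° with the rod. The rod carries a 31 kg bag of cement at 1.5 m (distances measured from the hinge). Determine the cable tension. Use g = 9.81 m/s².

Take moments about the hinge.
Bag of cement: 31 × 9.81 = 304.1 N down at 1.5 m → arm 1.5 m, τ = 304.1 × 1.5 = 456.2 N·m clockwise.
Total clockwise load moment = 456.2 N·m.
The cable tension T acts at 1.8 m; only its component perpendicular to the rod, T sinθ, produces torque. sin 63° = 0.891.
Setting net torque to zero: T × 1.8 × 0.891 = 456.2 → T = 456.2 / 1.604 = 284 N.

T ≈ 284 N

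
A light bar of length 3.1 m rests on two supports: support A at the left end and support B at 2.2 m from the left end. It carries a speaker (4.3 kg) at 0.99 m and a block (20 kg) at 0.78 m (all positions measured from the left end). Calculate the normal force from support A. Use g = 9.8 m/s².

Take moments about support B.
Speaker: 4.3 × 9.8 = 42.14 N down at 0.99 m → arm 1.21 m, τ = 42.14 × 1.21 = 50.99 N·m counterclockwise.
Block: 20 × 9.8 = 196 N down at 0.78 m → arm 1.42 m, τ = 196 × 1.42 = 278.3 N·m counterclockwise.
Net load moment about support B = 329.3 N·m counterclockwise.
Reaction R at support A is upward at 0 m, arm 2.2 m → moment R × 2.2 clockwise.
Setting net torque to zero: R × 2.2 = 329.3 → R = 150 N.

R_A ≈ 150 N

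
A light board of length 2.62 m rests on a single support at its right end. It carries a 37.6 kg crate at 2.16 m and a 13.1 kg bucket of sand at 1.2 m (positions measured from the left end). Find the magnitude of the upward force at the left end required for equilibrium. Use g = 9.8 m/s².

F ≈ 134 N

Choose the right end as the axis so the unknown pivot reaction has zero arm there.
Crate: 37.6 × 9.8 = 368.5 N down at 2.16 m → arm 0.46 m, τ = 368.5 × 0.46 = 169.5 N·m counterclockwise.
Bucket of sand: 13.1 × 9.8 = 128.4 N down at 1.2 m → arm 1.42 m, τ = 128.4 × 1.42 = 182.3 N·m counterclockwise.
Net moment of the loads = 351.8 N·m counterclockwise.
The upward force F acts at the left end, arm 2.62 m, giving F × 2.62 clockwise.
Setting net torque to zero: F × 2.62 = 351.8 → F = 351.8 / 2.62 = 134 N.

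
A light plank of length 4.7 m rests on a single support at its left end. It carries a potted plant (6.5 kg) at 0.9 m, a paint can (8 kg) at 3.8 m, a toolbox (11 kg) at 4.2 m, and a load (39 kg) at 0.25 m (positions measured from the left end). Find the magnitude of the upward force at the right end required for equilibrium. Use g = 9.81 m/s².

Sum moments about the left end (the unknown pivot reaction has zero arm there).
Potted plant: 6.5 × 9.81 = 63.77 N down at 0.9 m → arm 0.9 m, τ = 63.77 × 0.9 = 57.39 N·m clockwise.
Paint can: 8 × 9.81 = 78.48 N down at 3.8 m → arm 3.8 m, τ = 78.48 × 3.8 = 298.2 N·m clockwise.
Toolbox: 11 × 9.81 = 107.9 N down at 4.2 m → arm 4.2 m, τ = 107.9 × 4.2 = 453.2 N·m clockwise.
Load: 39 × 9.81 = 382.6 N down at 0.25 m → arm 0.25 m, τ = 382.6 × 0.25 = 95.65 N·m clockwise.
Net moment of the loads = 904.4 N·m clockwise.
The upward force F acts at the right end, arm 4.7 m, giving F × 4.7 counterclockwise.
Στ = 0 ⇒ F × 4.7 = 904.4 ⇒ F = 904.4 / 4.7 = 192 N.

F ≈ 192 N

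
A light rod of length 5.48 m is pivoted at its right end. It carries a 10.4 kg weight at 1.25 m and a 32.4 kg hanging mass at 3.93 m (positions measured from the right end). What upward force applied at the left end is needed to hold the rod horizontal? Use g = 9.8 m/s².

Take moments about the right end.
Weight: 10.4 × 9.8 = 101.9 N down at 1.25 m → arm 1.25 m, τ = 101.9 × 1.25 = 127.4 N·m counterclockwise.
Hanging mass: 32.4 × 9.8 = 317.5 N down at 3.93 m → arm 3.93 m, τ = 317.5 × 3.93 = 1248 N·m counterclockwise.
Net moment of the loads = 1375 N·m counterclockwise.
The upward force F acts at the left end, arm 5.48 m, giving F × 5.48 clockwise.
Balancing moments: F × 5.48 = 1375, giving F = 1375 / 5.48 = 251 N.

F ≈ 251 N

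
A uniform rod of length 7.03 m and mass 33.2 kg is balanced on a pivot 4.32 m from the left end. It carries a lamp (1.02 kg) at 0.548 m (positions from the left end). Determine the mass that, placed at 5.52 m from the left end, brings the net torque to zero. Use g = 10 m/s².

m ≈ 25.5 kg

Choose the pivot (at 4.32 m from the left end) as the axis so the support reaction has zero arm there.
Beam weight: 33.2 × 10 = 332 N down at 3.515 m → arm 0.805 m, τ = 332 × 0.805 = 267.3 N·m counterclockwise.
Lamp: 1.02 × 10 = 10.2 N down at 0.548 m → arm 3.772 m, τ = 10.2 × 3.772 = 38.47 N·m counterclockwise.
Net moment of known loads = 305.8 N·m counterclockwise.
An unknown mass m at 5.52 m has arm 1.2 m; its moment is m·g·1.2 clockwise.
Στ = 0 ⇒ m × 10 × 1.2 = 305.8 ⇒ m = 305.8 / (10 × 1.2) = 25.5 kg.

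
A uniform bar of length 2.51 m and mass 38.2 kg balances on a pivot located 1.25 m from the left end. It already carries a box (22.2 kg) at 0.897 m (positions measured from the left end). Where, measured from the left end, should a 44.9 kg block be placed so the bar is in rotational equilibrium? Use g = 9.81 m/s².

x ≈ 1.42 m from the left end

About the pivot (at 1.25 m from the left end):
Beam weight: 38.2 × 9.81 = 374.7 N down at 1.255 m → arm 0.005 m, τ = 374.7 × 0.005 = 1.873 N·m clockwise.
Box: 22.2 × 9.81 = 217.8 N down at 0.897 m → arm 0.353 m, τ = 217.8 × 0.353 = 76.88 N·m counterclockwise.
Net moment of existing loads = 75.01 N·m counterclockwise.
The block weighs 44.9 × 9.81 = 440.5 N and must supply an equal clockwise moment, so its lever arm about the pivot is 75.01 / 440.5 = 0.17 m.
That puts it at 1.25 + 0.17 = 1.42 m from the left end.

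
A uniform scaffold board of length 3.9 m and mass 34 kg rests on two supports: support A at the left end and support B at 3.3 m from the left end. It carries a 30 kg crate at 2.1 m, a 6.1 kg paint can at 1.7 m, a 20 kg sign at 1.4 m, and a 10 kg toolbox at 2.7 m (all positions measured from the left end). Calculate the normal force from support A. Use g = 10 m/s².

R_A ≈ 411 N

Choose support B as the axis so its reaction then has zero moment arm.
Beam weight: 34 × 10 = 340 N down at 1.95 m → arm 1.35 m, τ = 340 × 1.35 = 459 N·m counterclockwise.
Crate: 30 × 10 = 300 N down at 2.1 m → arm 1.2 m, τ = 300 × 1.2 = 360 N·m counterclockwise.
Paint can: 6.1 × 10 = 61 N down at 1.7 m → arm 1.6 m, τ = 61 × 1.6 = 97.6 N·m counterclockwise.
Sign: 20 × 10 = 200 N down at 1.4 m → arm 1.9 m, τ = 200 × 1.9 = 380 N·m counterclockwise.
Toolbox: 10 × 10 = 100 N down at 2.7 m → arm 0.6 m, τ = 100 × 0.6 = 60 N·m counterclockwise.
Net load moment about support B = 1357 N·m counterclockwise.
Reaction R at support A is upward at 0 m, arm 3.3 m → moment R × 3.3 clockwise.
Setting net torque to zero: R × 3.3 = 1357 → R = 411 N.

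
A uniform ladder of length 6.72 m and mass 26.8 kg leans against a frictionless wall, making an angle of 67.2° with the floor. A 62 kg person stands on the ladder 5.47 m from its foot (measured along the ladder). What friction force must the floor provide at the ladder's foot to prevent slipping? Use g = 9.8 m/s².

f ≈ 263 N

Sum moments about the foot of the ladder (the floor normal and friction both act there and drop out).
Ladder weight 26.8×9.8 = 262.6 N acts at 3.36 m along the ladder; its horizontal arm is 3.36·cos67.2° = 1.302 m → τ = 341.9 N·m clockwise.
Person: 62×9.8 = 607.6 N at 5.47 m → arm 2.12 m → τ = 1288 N·m clockwise.
Wall normal N acts horizontally at the top; its moment arm is the height L sinθ = 6.72·sin67.2° = 6.195 m, counterclockwise.
Στ = 0 ⇒ N × 6.195 = 1630 ⇒ N = 263 N.
ΣFx = 0: friction at the foot balances the wall's push, so f = N_wall = 263 N.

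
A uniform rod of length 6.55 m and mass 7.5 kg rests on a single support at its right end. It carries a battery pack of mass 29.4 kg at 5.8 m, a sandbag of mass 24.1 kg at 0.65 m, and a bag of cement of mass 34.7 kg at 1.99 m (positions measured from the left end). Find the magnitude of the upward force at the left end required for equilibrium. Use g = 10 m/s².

About the right end:
Beam weight: 7.5 × 10 = 75 N down at 3.275 m → arm 3.275 m, τ = 75 × 3.275 = 245.6 N·m counterclockwise.
Battery pack: 29.4 × 10 = 294 N down at 5.8 m → arm 0.75 m, τ = 294 × 0.75 = 220.5 N·m counterclockwise.
Sandbag: 24.1 × 10 = 241 N down at 0.65 m → arm 5.9 m, τ = 241 × 5.9 = 1422 N·m counterclockwise.
Bag of cement: 34.7 × 10 = 347 N down at 1.99 m → arm 4.56 m, τ = 347 × 4.56 = 1582 N·m counterclockwise.
Net moment of the loads = 3470 N·m counterclockwise.
The upward force F acts at the left end, arm 6.55 m, giving F × 6.55 clockwise.
For rotational equilibrium, F × 6.55 = 3470, so F = 3470 / 6.55 = 530 N.

F ≈ 530 N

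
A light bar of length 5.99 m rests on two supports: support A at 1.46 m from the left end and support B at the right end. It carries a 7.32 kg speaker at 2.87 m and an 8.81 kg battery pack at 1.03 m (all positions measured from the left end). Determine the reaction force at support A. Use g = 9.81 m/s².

R_A ≈ 144 N

About support B:
Speaker: 7.32 × 9.81 = 71.81 N down at 2.87 m → arm 3.12 m, τ = 71.81 × 3.12 = 224 N·m counterclockwise.
Battery pack: 8.81 × 9.81 = 86.43 N down at 1.03 m → arm 4.96 m, τ = 86.43 × 4.96 = 428.7 N·m counterclockwise.
Net load moment about support B = 652.7 N·m counterclockwise.
Reaction R at support A is upward at 1.46 m, arm 4.53 m → moment R × 4.53 clockwise.
Στ = 0 ⇒ R × 4.53 = 652.7 ⇒ R = 144 N.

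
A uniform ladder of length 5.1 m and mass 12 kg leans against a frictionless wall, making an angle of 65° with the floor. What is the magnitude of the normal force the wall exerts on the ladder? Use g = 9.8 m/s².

Choose the foot of the ladder as the axis so the floor normal and friction both act there and drop out.
Ladder weight 12×9.8 = 117.6 N acts at 2.55 m along the ladder; its horizontal arm is 2.55·cos65° = 1.078 m → τ = 126.8 N·m clockwise.
Wall normal N acts horizontally at the top; its moment arm is the height L sinθ = 5.1·sin65° = 4.622 m, counterclockwise.
For rotational equilibrium, N × 4.622 = 126.8, so N = 27.4 N.

N_wall ≈ 27.4 N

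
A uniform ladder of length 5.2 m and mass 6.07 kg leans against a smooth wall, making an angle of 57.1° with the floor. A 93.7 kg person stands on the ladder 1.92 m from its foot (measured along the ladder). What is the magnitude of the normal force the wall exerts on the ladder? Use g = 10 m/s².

N_wall ≈ 243 N

Take moments about the foot of the ladder.
Ladder weight 6.07×10 = 60.7 N acts at 2.6 m along the ladder; its horizontal arm is 2.6·cos57.1° = 1.412 m → τ = 85.71 N·m clockwise.
Person: 93.7×10 = 937 N at 1.92 m → arm 1.043 m → τ = 977.3 N·m clockwise.
Wall normal N acts horizontally at the top; its moment arm is the height L sinθ = 5.2·sin57.1° = 4.366 m, counterclockwise.
Στ = 0 ⇒ N × 4.366 = 1063 ⇒ N = 243 N.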